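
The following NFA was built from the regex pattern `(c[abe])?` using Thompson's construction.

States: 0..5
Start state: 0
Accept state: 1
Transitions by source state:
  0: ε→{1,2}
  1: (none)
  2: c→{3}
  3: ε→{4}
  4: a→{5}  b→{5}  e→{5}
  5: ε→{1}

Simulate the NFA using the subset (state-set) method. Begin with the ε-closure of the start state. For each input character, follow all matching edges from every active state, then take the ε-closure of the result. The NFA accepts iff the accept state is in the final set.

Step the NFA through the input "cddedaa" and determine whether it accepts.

S₀ = ε-closure({0}) = {0,1,2}
'c' @ 1: {3,4}
'd' @ 2: {}  — dead — no transitions
rest 'dedaa' ignored (set empty)
end set {} — state 1 not in

Answer: REJECT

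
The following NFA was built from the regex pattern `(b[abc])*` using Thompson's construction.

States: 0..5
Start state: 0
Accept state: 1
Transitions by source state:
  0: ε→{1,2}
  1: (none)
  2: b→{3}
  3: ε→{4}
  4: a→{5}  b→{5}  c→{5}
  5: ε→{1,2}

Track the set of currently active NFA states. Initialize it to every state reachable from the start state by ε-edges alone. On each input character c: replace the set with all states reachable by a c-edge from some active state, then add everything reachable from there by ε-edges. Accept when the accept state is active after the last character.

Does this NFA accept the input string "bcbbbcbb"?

initial (ε-close {0}): {0,1,2}
'b' @ 1: {3,4}
'c' @ 2: {1,2,5}  ✓accept
'b' @ 3: {3,4}
'b' @ 4: {1,2,5}  ✓accept
'b' @ 5: {3,4}
'c' @ 6: {1,2,5}  ✓accept
'b' @ 7: {3,4}
'b' @ 8: {1,2,5}  ✓accept
final: {1,2,5}; accept 1 in set

Answer: ACCEPT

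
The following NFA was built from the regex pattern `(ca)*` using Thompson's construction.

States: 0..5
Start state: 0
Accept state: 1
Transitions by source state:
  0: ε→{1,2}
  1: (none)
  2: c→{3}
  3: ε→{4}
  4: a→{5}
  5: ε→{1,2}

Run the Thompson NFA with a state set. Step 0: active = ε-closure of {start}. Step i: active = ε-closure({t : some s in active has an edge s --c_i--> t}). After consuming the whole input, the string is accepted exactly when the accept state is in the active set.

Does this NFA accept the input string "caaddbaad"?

initial (ε-close {0}): {0,1,2}
'c' @ 1: {3,4}
'a' @ 2: {1,2,5}  ✓accept
'a' @ 3: {}  — dead — no transitions
rest 'ddbaad' ignored (set empty)
after full input: {}  (accept=1 not in)

Answer: REJECT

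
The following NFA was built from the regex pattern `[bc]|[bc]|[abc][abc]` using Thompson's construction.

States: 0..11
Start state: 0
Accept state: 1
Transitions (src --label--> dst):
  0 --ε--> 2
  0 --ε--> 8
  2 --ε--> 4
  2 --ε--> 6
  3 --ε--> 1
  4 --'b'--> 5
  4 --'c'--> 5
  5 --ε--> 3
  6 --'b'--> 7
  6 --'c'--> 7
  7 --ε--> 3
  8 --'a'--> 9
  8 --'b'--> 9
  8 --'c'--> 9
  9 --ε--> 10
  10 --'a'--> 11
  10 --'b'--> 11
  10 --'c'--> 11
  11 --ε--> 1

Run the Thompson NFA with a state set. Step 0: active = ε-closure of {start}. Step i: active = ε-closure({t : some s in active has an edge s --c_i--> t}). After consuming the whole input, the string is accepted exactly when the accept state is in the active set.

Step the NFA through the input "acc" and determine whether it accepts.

start: ε-closure({0}) = {0,2,4,6,8}
'a' @ 1: {9,10}
'c' @ 2: {1,11}  ✓accept
'c' @ 3: {}  — state set empty
after full input: {}  (accept=1 not in)

Answer: REJECT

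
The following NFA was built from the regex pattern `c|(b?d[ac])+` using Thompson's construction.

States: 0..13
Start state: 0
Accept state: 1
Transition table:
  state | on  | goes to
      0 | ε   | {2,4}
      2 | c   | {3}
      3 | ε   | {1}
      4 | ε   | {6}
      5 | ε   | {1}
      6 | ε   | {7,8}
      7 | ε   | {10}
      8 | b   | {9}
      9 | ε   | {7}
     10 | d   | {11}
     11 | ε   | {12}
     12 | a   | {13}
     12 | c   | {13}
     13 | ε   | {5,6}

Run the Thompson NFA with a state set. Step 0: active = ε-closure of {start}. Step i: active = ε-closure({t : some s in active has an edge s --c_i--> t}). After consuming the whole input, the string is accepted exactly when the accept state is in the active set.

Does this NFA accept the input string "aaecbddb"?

S₀ = ε-closure({0}) = {0,2,4,6,7,8,10}
'a' @ 1: {}  — no active states
rest 'aecbddb' ignored (set empty)
end set {} — state 1 not in

Answer: REJECT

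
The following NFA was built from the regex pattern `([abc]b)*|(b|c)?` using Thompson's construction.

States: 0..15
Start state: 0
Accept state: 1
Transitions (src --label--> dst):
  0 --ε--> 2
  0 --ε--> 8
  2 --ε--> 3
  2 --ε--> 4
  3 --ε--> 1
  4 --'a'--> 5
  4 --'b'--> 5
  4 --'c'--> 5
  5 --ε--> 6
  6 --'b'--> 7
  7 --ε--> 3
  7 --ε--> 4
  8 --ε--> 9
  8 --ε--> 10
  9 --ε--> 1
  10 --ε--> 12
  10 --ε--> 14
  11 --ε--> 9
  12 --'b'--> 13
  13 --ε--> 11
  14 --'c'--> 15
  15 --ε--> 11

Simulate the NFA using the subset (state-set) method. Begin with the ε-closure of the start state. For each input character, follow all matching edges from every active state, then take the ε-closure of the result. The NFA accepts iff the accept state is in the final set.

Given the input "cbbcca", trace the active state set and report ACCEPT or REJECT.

initial (ε-close {0}): {0,1,2,3,4,8,9,10,12,14}
'c' @ 1: {1,5,6,9,11,15}  [accepting]
'b' @ 2: {1,3,4,7}  [accepting]
'b' @ 3: {5,6}
'c' @ 4: {}  — dead — no transitions
rest 'ca' ignored (set empty)
after full input: {}  (accept=1 not in)

Answer: REJECT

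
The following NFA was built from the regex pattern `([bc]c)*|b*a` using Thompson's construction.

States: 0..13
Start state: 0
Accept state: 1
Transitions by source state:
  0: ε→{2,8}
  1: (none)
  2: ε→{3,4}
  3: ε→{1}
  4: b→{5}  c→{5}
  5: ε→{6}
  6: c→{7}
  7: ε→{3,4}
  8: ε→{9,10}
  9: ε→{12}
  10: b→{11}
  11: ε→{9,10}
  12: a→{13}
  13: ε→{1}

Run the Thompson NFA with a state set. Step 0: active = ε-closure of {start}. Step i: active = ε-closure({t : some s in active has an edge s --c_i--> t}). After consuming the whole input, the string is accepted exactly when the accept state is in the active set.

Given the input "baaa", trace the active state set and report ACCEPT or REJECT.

Answer: REJECT

Trace:
initial (ε-close {0}): {0,1,2,3,4,8,9,10,12}
'b' @ 1: {5,6,9,10,11,12}
'a' @ 2: {1,13}  [accepting]
'a' @ 3: {}  — state set empty
rest 'a' ignored (set empty)
final: {}; accept 1 not in set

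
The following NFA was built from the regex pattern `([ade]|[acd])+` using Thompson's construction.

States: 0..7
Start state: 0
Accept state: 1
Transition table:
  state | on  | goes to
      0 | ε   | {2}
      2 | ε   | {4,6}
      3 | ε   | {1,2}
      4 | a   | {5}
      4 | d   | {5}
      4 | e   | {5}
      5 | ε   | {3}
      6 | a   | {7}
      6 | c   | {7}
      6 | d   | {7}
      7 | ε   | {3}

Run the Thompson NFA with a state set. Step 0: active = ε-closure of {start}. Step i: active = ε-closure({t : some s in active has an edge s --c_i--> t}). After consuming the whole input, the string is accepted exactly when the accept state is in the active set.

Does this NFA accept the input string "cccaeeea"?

S₀ = ε-closure({0}) = {0,2,4,6}
'c' @ 1: {1,2,3,4,6,7}  ✓accept
'c' @ 2: {1,2,3,4,6,7}  ✓accept
'c' @ 3: {1,2,3,4,6,7}  ✓accept
'a' @ 4: {1,2,3,4,5,6,7}  ✓accept
'e' @ 5: {1,2,3,4,5,6}  ✓accept
'e' @ 6: {1,2,3,4,5,6}  ✓accept
'e' @ 7: {1,2,3,4,5,6}  ✓accept
'a' @ 8: {1,2,3,4,5,6,7}  ✓accept
final: {1,2,3,4,5,6,7}; accept 1 in set

Answer: ACCEPT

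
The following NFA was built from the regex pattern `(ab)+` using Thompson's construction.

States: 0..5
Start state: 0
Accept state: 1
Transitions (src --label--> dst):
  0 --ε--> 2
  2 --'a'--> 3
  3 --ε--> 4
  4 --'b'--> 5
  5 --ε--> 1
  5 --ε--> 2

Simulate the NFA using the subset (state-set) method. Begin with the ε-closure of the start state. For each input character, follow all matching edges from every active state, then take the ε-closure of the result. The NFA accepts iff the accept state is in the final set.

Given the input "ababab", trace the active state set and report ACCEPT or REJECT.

Answer: ACCEPT

Steps:
start: ε-closure({0}) = {0,2}
'a' @ 1: {3,4}
'b' @ 2: {1,2,5}  [accepting]
'a' @ 3: {3,4}
'b' @ 4: {1,2,5}  [accepting]
'a' @ 5: {3,4}
'b' @ 6: {1,2,5}  [accepting]
after full input: {1,2,5}  (accept=1 in)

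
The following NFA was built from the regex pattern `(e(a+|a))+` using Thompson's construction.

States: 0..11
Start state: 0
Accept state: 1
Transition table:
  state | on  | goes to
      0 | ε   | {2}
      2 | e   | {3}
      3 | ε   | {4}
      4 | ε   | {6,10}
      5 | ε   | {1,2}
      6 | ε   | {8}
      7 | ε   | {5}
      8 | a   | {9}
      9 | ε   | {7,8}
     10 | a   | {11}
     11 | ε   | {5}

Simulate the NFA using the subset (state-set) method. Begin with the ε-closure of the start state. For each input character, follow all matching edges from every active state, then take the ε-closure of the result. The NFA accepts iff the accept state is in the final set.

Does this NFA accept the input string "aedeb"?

S₀ = ε-closure({0}) = {0,2}
'a' @ 1: {}  — dead — no transitions
rest 'edeb' ignored (set empty)
final: {}; accept 1 not in set

Answer: REJECT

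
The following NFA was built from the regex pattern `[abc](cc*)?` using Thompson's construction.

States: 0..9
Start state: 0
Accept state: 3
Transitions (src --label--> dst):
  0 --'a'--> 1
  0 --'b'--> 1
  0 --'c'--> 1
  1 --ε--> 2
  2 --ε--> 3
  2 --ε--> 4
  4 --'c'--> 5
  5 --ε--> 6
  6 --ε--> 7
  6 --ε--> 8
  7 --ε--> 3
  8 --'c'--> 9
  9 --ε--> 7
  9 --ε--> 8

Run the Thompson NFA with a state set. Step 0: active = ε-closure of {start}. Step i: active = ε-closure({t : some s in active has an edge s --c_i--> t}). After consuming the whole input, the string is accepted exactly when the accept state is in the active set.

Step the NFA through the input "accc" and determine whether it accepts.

start: ε-closure({0}) = {0}
'a' @ 1: {1,2,3,4}  (accept∈set)
'c' @ 2: {3,5,6,7,8}  (accept∈set)
'c' @ 3: {3,7,8,9}  (accept∈set)
'c' @ 4: {3,7,8,9}  (accept∈set)
end set {3,7,8,9} — state 3 in

Answer: ACCEPT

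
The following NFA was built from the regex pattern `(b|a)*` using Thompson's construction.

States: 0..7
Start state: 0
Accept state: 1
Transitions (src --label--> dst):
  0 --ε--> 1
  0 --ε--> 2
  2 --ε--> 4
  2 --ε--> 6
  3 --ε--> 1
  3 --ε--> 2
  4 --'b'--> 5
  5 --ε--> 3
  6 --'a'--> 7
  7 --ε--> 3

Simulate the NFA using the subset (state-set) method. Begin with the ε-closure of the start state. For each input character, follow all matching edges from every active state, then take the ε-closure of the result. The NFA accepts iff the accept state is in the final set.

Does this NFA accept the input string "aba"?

initial (ε-close {0}): {0,1,2,4,6}
'a' @ 1: {1,2,3,4,6,7}  ✓accept
'b' @ 2: {1,2,3,4,5,6}  ✓accept
'a' @ 3: {1,2,3,4,6,7}  ✓accept
final: {1,2,3,4,6,7}; accept 1 in set

Answer: ACCEPT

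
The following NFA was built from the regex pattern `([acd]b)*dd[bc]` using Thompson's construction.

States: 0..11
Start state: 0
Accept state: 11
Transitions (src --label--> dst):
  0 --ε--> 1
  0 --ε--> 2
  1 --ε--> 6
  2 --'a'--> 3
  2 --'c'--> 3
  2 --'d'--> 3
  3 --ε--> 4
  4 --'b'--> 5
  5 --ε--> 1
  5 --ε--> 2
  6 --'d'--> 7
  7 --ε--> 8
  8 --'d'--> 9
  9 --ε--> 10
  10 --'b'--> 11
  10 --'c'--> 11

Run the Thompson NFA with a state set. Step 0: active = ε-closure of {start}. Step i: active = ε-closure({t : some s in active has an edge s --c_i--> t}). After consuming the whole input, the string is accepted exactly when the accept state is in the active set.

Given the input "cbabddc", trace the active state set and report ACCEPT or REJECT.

Answer: ACCEPT

Trace:
start: ε-closure({0}) = {0,1,2,6}
'c' @ 1: {3,4}
'b' @ 2: {1,2,5,6}
'a' @ 3: {3,4}
'b' @ 4: {1,2,5,6}
'd' @ 5: {3,4,7,8}
'd' @ 6: {9,10}
'c' @ 7: {11}  (accept∈set)
end set {11} — state 11 in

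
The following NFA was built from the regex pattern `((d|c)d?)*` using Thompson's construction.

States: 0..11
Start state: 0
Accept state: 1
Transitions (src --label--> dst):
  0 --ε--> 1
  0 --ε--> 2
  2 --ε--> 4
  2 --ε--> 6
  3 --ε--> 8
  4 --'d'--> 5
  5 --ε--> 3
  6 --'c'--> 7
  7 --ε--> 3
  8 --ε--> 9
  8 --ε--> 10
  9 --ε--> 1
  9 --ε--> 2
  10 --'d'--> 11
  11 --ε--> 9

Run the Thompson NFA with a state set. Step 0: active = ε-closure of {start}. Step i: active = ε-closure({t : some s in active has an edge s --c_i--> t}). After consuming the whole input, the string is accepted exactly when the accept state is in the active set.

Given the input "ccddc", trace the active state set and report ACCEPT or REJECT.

Answer: ACCEPT

Derivation:
S₀ = ε-closure({0}) = {0,1,2,4,6}
'c' @ 1: {1,2,3,4,6,7,8,9,10}  (accept∈set)
'c' @ 2: {1,2,3,4,6,7,8,9,10}  (accept∈set)
'd' @ 3: {1,2,3,4,5,6,8,9,10,11}  (accept∈set)
'd' @ 4: {1,2,3,4,5,6,8,9,10,11}  (accept∈set)
'c' @ 5: {1,2,3,4,6,7,8,9,10}  (accept∈set)
after full input: {1,2,3,4,6,7,8,9,10}  (accept=1 in)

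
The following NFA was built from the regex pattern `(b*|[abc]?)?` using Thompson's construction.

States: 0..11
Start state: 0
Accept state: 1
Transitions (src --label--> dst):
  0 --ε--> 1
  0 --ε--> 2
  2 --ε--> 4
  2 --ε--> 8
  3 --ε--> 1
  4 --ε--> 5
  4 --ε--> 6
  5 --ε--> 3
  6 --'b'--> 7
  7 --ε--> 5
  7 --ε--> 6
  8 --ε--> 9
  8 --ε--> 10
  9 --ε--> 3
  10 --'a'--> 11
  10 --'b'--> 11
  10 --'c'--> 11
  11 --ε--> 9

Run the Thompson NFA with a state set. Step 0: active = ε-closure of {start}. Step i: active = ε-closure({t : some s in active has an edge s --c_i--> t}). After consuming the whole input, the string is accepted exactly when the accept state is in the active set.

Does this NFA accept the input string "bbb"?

start: ε-closure({0}) = {0,1,2,3,4,5,6,8,9,10}
'b' @ 1: {1,3,5,6,7,9,11}  ✓accept
'b' @ 2: {1,3,5,6,7}  ✓accept
'b' @ 3: {1,3,5,6,7}  ✓accept
after full input: {1,3,5,6,7}  (accept=1 in)

Answer: ACCEPT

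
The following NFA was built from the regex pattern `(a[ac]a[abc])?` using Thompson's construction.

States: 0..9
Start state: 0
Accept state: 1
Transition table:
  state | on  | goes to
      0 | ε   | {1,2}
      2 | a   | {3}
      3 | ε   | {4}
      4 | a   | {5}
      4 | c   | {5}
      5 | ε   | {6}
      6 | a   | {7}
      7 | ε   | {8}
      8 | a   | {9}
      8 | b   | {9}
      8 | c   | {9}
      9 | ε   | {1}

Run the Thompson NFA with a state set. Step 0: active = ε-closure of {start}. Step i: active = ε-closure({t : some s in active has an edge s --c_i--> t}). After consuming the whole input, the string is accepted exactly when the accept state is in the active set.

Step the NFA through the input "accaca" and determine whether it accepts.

start: ε-closure({0}) = {0,1,2}
'a' @ 1: {3,4}
'c' @ 2: {5,6}
'c' @ 3: {}  — no active states
rest 'aca' ignored (set empty)
final: {}; accept 1 not in set

Answer: REJECT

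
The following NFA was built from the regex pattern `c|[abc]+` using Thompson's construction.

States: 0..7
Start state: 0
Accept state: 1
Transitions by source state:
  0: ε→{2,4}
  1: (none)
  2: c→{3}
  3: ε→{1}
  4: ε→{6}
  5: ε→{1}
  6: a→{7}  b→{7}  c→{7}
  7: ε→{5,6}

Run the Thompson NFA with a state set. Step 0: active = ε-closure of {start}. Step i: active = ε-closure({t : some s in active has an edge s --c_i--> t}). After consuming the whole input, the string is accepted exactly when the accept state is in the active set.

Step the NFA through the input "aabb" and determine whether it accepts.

Answer: ACCEPT

Steps:
initial (ε-close {0}): {0,2,4,6}
'a' @ 1: {1,5,6,7}  ✓accept
'a' @ 2: {1,5,6,7}  ✓accept
'b' @ 3: {1,5,6,7}  ✓accept
'b' @ 4: {1,5,6,7}  ✓accept
after full input: {1,5,6,7}  (accept=1 in)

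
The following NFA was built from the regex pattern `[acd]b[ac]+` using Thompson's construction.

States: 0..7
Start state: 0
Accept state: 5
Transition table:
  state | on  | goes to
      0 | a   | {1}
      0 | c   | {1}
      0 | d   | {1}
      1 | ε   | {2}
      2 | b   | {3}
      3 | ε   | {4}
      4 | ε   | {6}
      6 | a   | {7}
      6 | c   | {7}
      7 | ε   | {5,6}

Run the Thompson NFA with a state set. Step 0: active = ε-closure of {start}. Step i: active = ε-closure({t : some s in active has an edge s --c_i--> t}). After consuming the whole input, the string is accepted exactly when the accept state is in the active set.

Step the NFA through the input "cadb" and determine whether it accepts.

start: ε-closure({0}) = {0}
'c' @ 1: {1,2}
'a' @ 2: {}  — dead — no transitions
rest 'db' ignored (set empty)
after full input: {}  (accept=5 not in)

Answer: REJECT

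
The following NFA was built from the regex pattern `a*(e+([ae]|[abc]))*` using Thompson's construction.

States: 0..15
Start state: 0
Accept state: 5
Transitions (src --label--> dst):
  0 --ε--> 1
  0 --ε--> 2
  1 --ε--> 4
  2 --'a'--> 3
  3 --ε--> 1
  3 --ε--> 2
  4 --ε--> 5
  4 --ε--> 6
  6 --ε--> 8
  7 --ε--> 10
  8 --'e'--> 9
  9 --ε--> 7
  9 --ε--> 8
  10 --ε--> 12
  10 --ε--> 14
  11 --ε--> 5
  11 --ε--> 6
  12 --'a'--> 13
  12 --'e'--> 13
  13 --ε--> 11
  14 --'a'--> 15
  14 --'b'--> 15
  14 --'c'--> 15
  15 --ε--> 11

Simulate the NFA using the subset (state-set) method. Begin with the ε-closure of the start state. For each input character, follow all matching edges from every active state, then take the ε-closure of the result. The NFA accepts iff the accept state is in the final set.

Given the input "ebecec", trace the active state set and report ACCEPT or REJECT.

Answer: ACCEPT

Trace:
initial (ε-close {0}): {0,1,2,4,5,6,8}
'e' @ 1: {7,8,9,10,12,14}
'b' @ 2: {5,6,8,11,15}  [accepting]
'e' @ 3: {7,8,9,10,12,14}
'c' @ 4: {5,6,8,11,15}  [accepting]
'e' @ 5: {7,8,9,10,12,14}
'c' @ 6: {5,6,8,11,15}  [accepting]
after full input: {5,6,8,11,15}  (accept=5 in)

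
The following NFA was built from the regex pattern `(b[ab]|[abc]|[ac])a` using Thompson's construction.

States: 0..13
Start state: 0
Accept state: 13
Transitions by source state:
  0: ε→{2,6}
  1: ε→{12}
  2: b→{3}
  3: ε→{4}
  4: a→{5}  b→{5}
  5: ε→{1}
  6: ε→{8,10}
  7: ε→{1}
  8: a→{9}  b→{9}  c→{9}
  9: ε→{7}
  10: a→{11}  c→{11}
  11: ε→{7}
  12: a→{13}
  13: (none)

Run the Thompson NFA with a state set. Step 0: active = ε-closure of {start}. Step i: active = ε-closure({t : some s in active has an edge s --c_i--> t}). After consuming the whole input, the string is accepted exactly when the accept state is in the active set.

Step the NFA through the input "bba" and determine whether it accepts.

Answer: ACCEPT

Derivation:
initial (ε-close {0}): {0,2,6,8,10}
'b' @ 1: {1,3,4,7,9,12}
'b' @ 2: {1,5,12}
'a' @ 3: {13}  (accept∈set)
after full input: {13}  (accept=13 in)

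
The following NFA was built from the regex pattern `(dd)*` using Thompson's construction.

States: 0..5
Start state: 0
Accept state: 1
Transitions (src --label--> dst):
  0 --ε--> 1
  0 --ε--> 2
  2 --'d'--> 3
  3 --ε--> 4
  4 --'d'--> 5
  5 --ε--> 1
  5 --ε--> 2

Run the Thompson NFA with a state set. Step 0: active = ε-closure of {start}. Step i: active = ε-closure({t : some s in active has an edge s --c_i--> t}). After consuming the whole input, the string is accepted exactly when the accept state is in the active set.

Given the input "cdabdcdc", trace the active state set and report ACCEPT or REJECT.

Answer: REJECT

Derivation:
S₀ = ε-closure({0}) = {0,1,2}
'c' @ 1: {}  — dead — no transitions
rest 'dabdcdc' ignored (set empty)
after full input: {}  (accept=1 not in)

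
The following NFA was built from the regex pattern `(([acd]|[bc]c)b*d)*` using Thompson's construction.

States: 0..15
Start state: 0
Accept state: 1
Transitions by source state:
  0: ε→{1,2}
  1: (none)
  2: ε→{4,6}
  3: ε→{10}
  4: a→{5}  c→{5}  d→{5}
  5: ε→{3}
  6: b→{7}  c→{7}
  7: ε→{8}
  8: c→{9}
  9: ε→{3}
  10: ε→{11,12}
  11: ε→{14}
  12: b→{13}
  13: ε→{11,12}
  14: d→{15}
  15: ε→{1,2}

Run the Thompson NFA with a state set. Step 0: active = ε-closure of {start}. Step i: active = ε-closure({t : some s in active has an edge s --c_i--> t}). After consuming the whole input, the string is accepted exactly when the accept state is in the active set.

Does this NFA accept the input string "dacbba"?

Answer: REJECT

Trace:
initial (ε-close {0}): {0,1,2,4,6}
'd' @ 1: {3,5,10,11,12,14}
'a' @ 2: {}  — state set empty
rest 'cbba' ignored (set empty)
after full input: {}  (accept=1 not in)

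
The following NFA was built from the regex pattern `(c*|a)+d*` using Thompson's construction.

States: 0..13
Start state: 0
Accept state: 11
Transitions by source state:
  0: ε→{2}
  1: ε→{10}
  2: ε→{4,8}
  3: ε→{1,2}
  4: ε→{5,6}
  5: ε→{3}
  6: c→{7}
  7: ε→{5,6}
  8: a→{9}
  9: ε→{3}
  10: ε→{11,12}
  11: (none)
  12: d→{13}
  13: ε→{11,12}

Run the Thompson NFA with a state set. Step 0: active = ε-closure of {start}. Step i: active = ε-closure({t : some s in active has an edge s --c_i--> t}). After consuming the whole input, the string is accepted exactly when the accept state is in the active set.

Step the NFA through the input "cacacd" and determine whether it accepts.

S₀ = ε-closure({0}) = {0,1,2,3,4,5,6,8,10,11,12}
'c' @ 1: {1,2,3,4,5,6,7,8,10,11,12}  ✓accept
'a' @ 2: {1,2,3,4,5,6,8,9,10,11,12}  ✓accept
'c' @ 3: {1,2,3,4,5,6,7,8,10,11,12}  ✓accept
'a' @ 4: {1,2,3,4,5,6,8,9,10,11,12}  ✓accept
'c' @ 5: {1,2,3,4,5,6,7,8,10,11,12}  ✓accept
'd' @ 6: {11,12,13}  ✓accept
end set {11,12,13} — state 11 in

Answer: ACCEPT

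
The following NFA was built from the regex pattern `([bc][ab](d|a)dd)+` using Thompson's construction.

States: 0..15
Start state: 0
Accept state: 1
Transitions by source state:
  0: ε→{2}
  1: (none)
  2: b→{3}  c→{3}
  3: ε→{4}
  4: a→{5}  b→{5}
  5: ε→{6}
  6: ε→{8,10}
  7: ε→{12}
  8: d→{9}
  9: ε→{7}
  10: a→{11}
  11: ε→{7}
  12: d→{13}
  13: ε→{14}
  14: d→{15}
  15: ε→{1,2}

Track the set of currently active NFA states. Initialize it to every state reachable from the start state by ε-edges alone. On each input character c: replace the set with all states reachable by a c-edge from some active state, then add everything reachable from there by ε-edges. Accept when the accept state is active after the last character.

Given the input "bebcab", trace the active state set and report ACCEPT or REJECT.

S₀ = ε-closure({0}) = {0,2}
'b' @ 1: {3,4}
'e' @ 2: {}  — no active states
rest 'bcab' ignored (set empty)
after full input: {}  (accept=1 not in)

Answer: REJECT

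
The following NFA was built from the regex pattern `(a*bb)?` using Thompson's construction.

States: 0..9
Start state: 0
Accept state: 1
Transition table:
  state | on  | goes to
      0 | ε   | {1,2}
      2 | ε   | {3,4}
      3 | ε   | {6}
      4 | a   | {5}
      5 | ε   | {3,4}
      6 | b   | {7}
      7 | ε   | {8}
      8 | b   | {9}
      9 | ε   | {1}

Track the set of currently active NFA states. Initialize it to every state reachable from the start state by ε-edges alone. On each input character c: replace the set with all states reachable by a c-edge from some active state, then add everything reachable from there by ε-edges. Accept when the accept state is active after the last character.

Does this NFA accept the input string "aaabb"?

Answer: ACCEPT

Steps:
start: ε-closure({0}) = {0,1,2,3,4,6}
'a' @ 1: {3,4,5,6}
'a' @ 2: {3,4,5,6}
'a' @ 3: {3,4,5,6}
'b' @ 4: {7,8}
'b' @ 5: {1,9}  ✓accept
end set {1,9} — state 1 in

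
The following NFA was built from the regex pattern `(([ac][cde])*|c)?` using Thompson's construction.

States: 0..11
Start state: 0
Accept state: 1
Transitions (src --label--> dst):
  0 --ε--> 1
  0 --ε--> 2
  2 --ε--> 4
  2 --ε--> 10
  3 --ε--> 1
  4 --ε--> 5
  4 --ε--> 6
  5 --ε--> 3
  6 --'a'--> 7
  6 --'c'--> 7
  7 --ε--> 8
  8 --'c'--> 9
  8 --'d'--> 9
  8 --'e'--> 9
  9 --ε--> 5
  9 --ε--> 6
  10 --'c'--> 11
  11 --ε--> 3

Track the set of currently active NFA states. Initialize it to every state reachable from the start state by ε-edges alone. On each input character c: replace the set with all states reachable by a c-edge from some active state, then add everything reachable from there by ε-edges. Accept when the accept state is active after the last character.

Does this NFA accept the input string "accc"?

start: ε-closure({0}) = {0,1,2,3,4,5,6,10}
'a' @ 1: {7,8}
'c' @ 2: {1,3,5,6,9}  ✓accept
'c' @ 3: {7,8}
'c' @ 4: {1,3,5,6,9}  ✓accept
final: {1,3,5,6,9}; accept 1 in set

Answer: ACCEPT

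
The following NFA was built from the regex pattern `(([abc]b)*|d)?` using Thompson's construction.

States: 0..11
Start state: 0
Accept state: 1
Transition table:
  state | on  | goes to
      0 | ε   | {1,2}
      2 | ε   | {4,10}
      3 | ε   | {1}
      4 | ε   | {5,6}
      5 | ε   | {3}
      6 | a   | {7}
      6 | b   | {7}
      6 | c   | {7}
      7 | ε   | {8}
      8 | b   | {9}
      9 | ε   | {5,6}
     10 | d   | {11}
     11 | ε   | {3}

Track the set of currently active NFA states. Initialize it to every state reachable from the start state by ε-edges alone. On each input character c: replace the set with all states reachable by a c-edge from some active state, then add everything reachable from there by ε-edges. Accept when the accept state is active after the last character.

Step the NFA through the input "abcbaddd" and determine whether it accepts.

initial (ε-close {0}): {0,1,2,3,4,5,6,10}
'a' @ 1: {7,8}
'b' @ 2: {1,3,5,6,9}  [accepting]
'c' @ 3: {7,8}
'b' @ 4: {1,3,5,6,9}  [accepting]
'a' @ 5: {7,8}
'd' @ 6: {}  — state set empty
rest 'dd' ignored (set empty)
final: {}; accept 1 not in set

Answer: REJECT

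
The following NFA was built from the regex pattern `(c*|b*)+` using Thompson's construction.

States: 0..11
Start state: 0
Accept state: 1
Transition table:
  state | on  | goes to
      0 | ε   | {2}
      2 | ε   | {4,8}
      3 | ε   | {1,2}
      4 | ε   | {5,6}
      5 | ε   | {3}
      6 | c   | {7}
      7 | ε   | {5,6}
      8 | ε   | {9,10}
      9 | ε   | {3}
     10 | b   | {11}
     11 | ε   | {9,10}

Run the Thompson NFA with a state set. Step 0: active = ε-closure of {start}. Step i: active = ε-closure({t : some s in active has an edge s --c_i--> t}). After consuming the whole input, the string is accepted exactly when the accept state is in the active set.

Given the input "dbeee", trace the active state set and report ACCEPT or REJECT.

Answer: REJECT

Derivation:
initial (ε-close {0}): {0,1,2,3,4,5,6,8,9,10}
'd' @ 1: {}  — dead — no transitions
rest 'beee' ignored (set empty)
after full input: {}  (accept=1 not in)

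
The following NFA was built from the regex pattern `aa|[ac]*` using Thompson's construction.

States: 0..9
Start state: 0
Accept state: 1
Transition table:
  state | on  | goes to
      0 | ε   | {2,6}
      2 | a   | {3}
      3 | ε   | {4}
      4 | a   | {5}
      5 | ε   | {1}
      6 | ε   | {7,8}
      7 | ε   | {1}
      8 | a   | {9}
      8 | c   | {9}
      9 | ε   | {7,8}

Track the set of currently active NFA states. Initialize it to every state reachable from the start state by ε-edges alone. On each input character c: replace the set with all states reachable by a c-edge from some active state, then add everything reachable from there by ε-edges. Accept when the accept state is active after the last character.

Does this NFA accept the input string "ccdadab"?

Answer: REJECT

Steps:
S₀ = ε-closure({0}) = {0,1,2,6,7,8}
'c' @ 1: {1,7,8,9}  ✓accept
'c' @ 2: {1,7,8,9}  ✓accept
'd' @ 3: {}  — no active states
rest 'adab' ignored (set empty)
after full input: {}  (accept=1 not in)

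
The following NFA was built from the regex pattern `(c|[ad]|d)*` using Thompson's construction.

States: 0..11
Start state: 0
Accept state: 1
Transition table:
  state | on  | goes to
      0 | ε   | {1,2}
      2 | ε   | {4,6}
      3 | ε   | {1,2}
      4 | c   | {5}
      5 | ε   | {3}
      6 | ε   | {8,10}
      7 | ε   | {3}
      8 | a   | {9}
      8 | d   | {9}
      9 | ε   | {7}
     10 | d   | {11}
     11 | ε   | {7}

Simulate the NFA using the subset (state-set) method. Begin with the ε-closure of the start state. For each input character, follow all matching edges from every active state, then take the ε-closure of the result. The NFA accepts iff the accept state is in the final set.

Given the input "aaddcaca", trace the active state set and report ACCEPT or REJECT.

initial (ε-close {0}): {0,1,2,4,6,8,10}
'a' @ 1: {1,2,3,4,6,7,8,9,10}  (accept∈set)
'a' @ 2: {1,2,3,4,6,7,8,9,10}  (accept∈set)
'd' @ 3: {1,2,3,4,6,7,8,9,10,11}  (accept∈set)
'd' @ 4: {1,2,3,4,6,7,8,9,10,11}  (accept∈set)
'c' @ 5: {1,2,3,4,5,6,8,10}  (accept∈set)
'a' @ 6: {1,2,3,4,6,7,8,9,10}  (accept∈set)
'c' @ 7: {1,2,3,4,5,6,8,10}  (accept∈set)
'a' @ 8: {1,2,3,4,6,7,8,9,10}  (accept∈set)
after full input: {1,2,3,4,6,7,8,9,10}  (accept=1 in)

Answer: ACCEPT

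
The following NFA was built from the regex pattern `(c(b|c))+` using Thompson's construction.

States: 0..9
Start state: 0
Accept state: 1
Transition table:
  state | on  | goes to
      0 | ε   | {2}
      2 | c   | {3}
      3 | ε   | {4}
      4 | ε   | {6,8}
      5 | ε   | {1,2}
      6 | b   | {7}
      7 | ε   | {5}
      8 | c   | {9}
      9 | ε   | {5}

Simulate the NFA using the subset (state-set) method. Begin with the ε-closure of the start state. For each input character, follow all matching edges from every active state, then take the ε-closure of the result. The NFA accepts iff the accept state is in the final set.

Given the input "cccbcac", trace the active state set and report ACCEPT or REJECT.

Answer: REJECT

Derivation:
initial (ε-close {0}): {0,2}
'c' @ 1: {3,4,6,8}
'c' @ 2: {1,2,5,9}  [accepting]
'c' @ 3: {3,4,6,8}
'b' @ 4: {1,2,5,7}  [accepting]
'c' @ 5: {3,4,6,8}
'a' @ 6: {}  — state set empty
rest 'c' ignored (set empty)
final: {}; accept 1 not in set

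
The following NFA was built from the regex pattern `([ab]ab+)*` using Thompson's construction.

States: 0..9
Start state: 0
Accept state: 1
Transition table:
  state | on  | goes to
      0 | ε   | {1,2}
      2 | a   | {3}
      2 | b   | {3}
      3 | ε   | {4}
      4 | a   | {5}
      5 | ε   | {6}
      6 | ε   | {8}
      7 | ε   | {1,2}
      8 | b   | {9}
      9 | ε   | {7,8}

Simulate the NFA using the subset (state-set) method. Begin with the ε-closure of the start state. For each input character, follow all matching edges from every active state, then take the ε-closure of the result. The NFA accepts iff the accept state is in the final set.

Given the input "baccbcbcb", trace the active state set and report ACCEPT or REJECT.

start: ε-closure({0}) = {0,1,2}
'b' @ 1: {3,4}
'a' @ 2: {5,6,8}
'c' @ 3: {}  — no active states
rest 'cbcbcb' ignored (set empty)
after full input: {}  (accept=1 not in)

Answer: REJECT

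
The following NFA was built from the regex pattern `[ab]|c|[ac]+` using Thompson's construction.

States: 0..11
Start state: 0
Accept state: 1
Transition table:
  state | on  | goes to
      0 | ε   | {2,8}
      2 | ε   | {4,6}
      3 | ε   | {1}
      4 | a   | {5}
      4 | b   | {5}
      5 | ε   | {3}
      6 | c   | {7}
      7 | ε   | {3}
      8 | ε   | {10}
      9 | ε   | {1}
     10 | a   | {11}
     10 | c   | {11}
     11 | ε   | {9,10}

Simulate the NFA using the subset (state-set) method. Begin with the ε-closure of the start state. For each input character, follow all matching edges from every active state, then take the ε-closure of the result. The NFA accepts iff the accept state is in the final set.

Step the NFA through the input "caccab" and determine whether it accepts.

initial (ε-close {0}): {0,2,4,6,8,10}
'c' @ 1: {1,3,7,9,10,11}  ✓accept
'a' @ 2: {1,9,10,11}  ✓accept
'c' @ 3: {1,9,10,11}  ✓accept
'c' @ 4: {1,9,10,11}  ✓accept
'a' @ 5: {1,9,10,11}  ✓accept
'b' @ 6: {}  — dead — no transitions
after full input: {}  (accept=1 not in)

Answer: REJECT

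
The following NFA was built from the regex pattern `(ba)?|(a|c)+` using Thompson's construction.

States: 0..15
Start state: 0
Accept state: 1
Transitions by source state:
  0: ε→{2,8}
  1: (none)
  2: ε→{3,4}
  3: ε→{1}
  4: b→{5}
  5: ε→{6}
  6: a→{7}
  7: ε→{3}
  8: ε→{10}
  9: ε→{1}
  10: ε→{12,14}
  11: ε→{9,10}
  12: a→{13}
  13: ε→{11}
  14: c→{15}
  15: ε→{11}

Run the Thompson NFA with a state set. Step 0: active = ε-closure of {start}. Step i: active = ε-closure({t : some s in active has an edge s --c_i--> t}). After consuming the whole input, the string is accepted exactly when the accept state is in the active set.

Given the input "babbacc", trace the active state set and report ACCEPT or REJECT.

Answer: REJECT

Trace:
start: ε-closure({0}) = {0,1,2,3,4,8,10,12,14}
'b' @ 1: {5,6}
'a' @ 2: {1,3,7}  (accept∈set)
'b' @ 3: {}  — no active states
rest 'bacc' ignored (set empty)
after full input: {}  (accept=1 not in)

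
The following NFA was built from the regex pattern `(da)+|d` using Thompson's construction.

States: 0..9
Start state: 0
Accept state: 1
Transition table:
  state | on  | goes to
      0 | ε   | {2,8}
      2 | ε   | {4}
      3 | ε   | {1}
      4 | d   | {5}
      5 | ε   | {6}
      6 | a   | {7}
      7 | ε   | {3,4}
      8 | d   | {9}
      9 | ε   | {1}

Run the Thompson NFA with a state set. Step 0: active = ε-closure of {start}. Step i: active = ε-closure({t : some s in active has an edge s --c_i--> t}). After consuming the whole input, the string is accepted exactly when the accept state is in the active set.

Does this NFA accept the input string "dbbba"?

initial (ε-close {0}): {0,2,4,8}
'd' @ 1: {1,5,6,9}  (accept∈set)
'b' @ 2: {}  — state set empty
rest 'bba' ignored (set empty)
after full input: {}  (accept=1 not in)

Answer: REJECT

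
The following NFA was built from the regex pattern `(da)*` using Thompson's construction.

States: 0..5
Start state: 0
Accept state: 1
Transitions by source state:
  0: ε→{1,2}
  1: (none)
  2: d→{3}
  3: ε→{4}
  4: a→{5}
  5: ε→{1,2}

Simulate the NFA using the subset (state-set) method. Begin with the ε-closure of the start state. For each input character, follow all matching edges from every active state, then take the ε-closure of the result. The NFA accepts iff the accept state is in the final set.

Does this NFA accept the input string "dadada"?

initial (ε-close {0}): {0,1,2}
'd' @ 1: {3,4}
'a' @ 2: {1,2,5}  [accepting]
'd' @ 3: {3,4}
'a' @ 4: {1,2,5}  [accepting]
'd' @ 5: {3,4}
'a' @ 6: {1,2,5}  [accepting]
after full input: {1,2,5}  (accept=1 in)

Answer: ACCEPT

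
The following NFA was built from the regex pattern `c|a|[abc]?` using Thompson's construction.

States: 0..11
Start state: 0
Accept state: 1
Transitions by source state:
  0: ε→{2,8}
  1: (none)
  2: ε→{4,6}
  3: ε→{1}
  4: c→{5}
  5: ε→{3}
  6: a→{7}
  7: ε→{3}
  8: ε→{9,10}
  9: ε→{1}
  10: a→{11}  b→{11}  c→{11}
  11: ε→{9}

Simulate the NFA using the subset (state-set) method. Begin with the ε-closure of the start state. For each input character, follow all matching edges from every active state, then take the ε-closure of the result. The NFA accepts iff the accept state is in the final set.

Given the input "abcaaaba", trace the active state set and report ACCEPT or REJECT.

initial (ε-close {0}): {0,1,2,4,6,8,9,10}
'a' @ 1: {1,3,7,9,11}  ✓accept
'b' @ 2: {}  — dead — no transitions
rest 'caaaba' ignored (set empty)
after full input: {}  (accept=1 not in)

Answer: REJECT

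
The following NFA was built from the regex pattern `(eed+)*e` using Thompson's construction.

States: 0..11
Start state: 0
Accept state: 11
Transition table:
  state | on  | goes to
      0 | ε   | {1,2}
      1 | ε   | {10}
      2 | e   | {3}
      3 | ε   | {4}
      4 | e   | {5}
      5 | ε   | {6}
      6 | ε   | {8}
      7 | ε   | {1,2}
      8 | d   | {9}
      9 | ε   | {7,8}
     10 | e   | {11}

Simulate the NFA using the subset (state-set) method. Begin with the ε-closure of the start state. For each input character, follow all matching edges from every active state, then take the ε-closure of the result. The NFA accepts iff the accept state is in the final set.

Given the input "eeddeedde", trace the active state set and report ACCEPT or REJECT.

start: ε-closure({0}) = {0,1,2,10}
'e' @ 1: {3,4,11}  [accepting]
'e' @ 2: {5,6,8}
'd' @ 3: {1,2,7,8,9,10}
'd' @ 4: {1,2,7,8,9,10}
'e' @ 5: {3,4,11}  [accepting]
'e' @ 6: {5,6,8}
'd' @ 7: {1,2,7,8,9,10}
'd' @ 8: {1,2,7,8,9,10}
'e' @ 9: {3,4,11}  [accepting]
final: {3,4,11}; accept 11 in set

Answer: ACCEPT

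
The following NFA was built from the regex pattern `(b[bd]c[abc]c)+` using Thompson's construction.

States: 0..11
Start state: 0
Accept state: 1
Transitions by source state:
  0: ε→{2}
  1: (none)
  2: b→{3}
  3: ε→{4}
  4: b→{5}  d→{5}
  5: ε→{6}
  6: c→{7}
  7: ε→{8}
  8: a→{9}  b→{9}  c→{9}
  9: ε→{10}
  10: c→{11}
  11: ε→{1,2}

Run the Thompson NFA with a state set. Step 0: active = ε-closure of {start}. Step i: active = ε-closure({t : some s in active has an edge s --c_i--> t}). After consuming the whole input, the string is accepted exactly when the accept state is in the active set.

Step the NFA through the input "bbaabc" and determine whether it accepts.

Answer: REJECT

Trace:
S₀ = ε-closure({0}) = {0,2}
'b' @ 1: {3,4}
'b' @ 2: {5,6}
'a' @ 3: {}  — dead — no transitions
rest 'abc' ignored (set empty)
end set {} — state 1 not in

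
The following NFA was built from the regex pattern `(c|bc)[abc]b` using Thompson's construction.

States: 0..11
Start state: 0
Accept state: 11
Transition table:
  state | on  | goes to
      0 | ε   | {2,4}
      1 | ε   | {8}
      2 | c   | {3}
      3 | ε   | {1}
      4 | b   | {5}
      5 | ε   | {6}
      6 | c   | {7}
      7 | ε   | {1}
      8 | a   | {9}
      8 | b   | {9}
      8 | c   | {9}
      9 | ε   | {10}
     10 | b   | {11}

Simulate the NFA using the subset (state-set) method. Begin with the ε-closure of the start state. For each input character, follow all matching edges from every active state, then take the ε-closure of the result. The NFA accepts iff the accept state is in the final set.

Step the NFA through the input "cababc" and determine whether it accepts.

Answer: REJECT

Trace:
start: ε-closure({0}) = {0,2,4}
'c' @ 1: {1,3,8}
'a' @ 2: {9,10}
'b' @ 3: {11}  ✓accept
'a' @ 4: {}  — no active states
rest 'bc' ignored (set empty)
end set {} — state 11 not in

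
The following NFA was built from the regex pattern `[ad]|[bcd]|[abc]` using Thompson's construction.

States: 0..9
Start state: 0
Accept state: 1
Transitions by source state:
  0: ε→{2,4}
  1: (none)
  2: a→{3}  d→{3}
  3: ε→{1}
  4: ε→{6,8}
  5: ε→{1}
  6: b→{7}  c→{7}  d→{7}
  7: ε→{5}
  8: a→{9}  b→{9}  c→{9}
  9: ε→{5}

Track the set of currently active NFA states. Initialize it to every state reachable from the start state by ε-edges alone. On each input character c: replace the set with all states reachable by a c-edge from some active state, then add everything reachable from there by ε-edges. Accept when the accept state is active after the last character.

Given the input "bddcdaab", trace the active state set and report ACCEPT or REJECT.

S₀ = ε-closure({0}) = {0,2,4,6,8}
'b' @ 1: {1,5,7,9}  ✓accept
'd' @ 2: {}  — no active states
rest 'dcdaab' ignored (set empty)
final: {}; accept 1 not in set

Answer: REJECT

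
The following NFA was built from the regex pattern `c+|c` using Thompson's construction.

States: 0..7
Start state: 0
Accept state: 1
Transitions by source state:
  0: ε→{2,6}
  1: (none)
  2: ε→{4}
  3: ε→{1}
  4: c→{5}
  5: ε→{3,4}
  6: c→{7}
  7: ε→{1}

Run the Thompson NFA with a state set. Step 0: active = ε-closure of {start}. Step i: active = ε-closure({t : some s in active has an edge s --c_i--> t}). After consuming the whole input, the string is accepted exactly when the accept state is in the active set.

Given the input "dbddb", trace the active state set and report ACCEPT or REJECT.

S₀ = ε-closure({0}) = {0,2,4,6}
'd' @ 1: {}  — state set empty
rest 'bddb' ignored (set empty)
end set {} — state 1 not in

Answer: REJECT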